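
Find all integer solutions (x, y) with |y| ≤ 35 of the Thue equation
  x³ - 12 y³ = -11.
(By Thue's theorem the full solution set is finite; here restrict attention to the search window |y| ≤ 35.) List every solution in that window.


The equation is x³ - 12y³ = -11. For fixed y, x³ = 12·y³ − 11, so a solution requires the RHS to be a perfect cube.
Strategy: iterate y from -35 to 35, compute RHS = 12·y³ − 11, and check whether it is a (positive or negative) perfect cube.
Check small values of y:
  y = 0: RHS = -11 is not a perfect cube.
  y = 1: RHS = 1 = (1)³ ⇒ x = 1 works.
  y = -1: RHS = -23 is not a perfect cube.
  y = 2: RHS = 85 is not a perfect cube.
  y = -2: RHS = -107 is not a perfect cube.
  y = 3: RHS = 313 is not a perfect cube.
  y = -3: RHS = -335 is not a perfect cube.
Continuing the search up to |y| = 35 finds no further solutions beyond those listed.
Collected solutions: (1, 1).

Solutions (with |y| ≤ 35): (1, 1).


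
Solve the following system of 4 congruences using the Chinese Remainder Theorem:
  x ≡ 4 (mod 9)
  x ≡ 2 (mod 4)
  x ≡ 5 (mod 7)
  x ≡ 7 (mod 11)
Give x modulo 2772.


Product of moduli M = 9 · 4 · 7 · 11 = 2772.
Merge one congruence at a time:
  Start: x ≡ 4 (mod 9).
  Combine with x ≡ 2 (mod 4); new modulus lcm = 36.
    Write x = 4 + 9·t and substitute into x ≡ 2 (mod 4): 9·t ≡ 2 − 4 = -2 (mod 4).
    Reduce coefficients mod 4: 1·t ≡ 2 (mod 4).
    So t ≡ 2 (mod 4).
    Then x = 4 + 9·2 = 22, valid modulo lcm(9, 4) = 36: x ≡ 22 (mod 36).
  Combine with x ≡ 5 (mod 7); new modulus lcm = 252.
    Write x = 22 + 36·t and substitute into x ≡ 5 (mod 7): 36·t ≡ 5 − 22 = -17 (mod 7).
    Reduce coefficients mod 7: 1·t ≡ 4 (mod 7).
    So t ≡ 4 (mod 7).
    Then x = 22 + 36·4 = 166, valid modulo lcm(36, 7) = 252: x ≡ 166 (mod 252).
  Combine with x ≡ 7 (mod 11); new modulus lcm = 2772.
    Write x = 166 + 252·t and substitute into x ≡ 7 (mod 11): 252·t ≡ 7 − 166 = -159 (mod 11).
    Reduce coefficients mod 11: 10·t ≡ 6 (mod 11).
    The inverse of 10 mod 11 is 10 (since 10·10 = 100 = 9·11 + 1), so t ≡ 10·6 = 60 ≡ 5 (mod 11).
    Then x = 166 + 252·5 = 1426, valid modulo lcm(252, 11) = 2772: x ≡ 1426 (mod 2772).
Verify against each original: 1426 mod 9 = 4, 1426 mod 4 = 2, 1426 mod 7 = 5, 1426 mod 11 = 7.

x ≡ 1426 (mod 2772).


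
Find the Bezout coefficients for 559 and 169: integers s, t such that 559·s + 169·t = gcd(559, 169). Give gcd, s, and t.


Euclidean algorithm on (559, 169) — divide until remainder is 0:
  559 = 3 · 169 + 52
  169 = 3 · 52 + 13
  52 = 4 · 13 + 0
gcd(559, 169) = 13.
Track Bezout coefficients alongside the remainders: start with r₀ = 559 = a·1 + b·0 (s = 1, t = 0) and r₁ = 169 = a·0 + b·1 (s = 0, t = 1); each new remainder r_{k+1} = r_{k-1} − q_k·r_k inherits s_{k+1} = s_{k-1} − q_k·s_k, t_{k+1} = t_{k-1} − q_k·t_k, so r_k = a·s_k + b·t_k at every step:
  q = 3: r = 52, s = 1 − 3·0 = 1, t = 0 − 3·1 = -3  (check: 559·1 + 169·(-3) = 52)
  q = 3: r = 13, s = 0 − 3·1 = -3, t = 1 − 3·(-3) = 10  (check: 559·(-3) + 169·10 = 13)
The row with r = 13 (the gcd) gives the Bezout coefficients s = -3, t = 10.
Result: 559 · (-3) + 169 · (10) = 13.

gcd(559, 169) = 13; s = -3, t = 10 (check: 559·(-3) + 169·10 = 13).


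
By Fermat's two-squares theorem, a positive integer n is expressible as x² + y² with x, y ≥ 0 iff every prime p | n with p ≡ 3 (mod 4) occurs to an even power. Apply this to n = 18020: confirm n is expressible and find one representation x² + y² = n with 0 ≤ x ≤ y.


Step 1: Factor n = 18020 = 2^2 · 5 · 17 · 53.
Step 2: Check the mod-4 condition on each prime factor: 2 = 2 (special); 5 ≡ 1 (mod 4), exponent 1; 17 ≡ 1 (mod 4), exponent 1; 53 ≡ 1 (mod 4), exponent 1.
All primes ≡ 3 (mod 4) appear to even exponent (or don't appear), so by the two-squares theorem n IS expressible as a sum of two squares.
Step 3: Build a representation. Group n = k² · m with k = 2 and m = 5 · 17 · 53 = 4505 (a product of primes ≡ 1 (mod 4)); a representation of m scales to one of n via (k·x)² + (k·y)² = k²(x² + y²). Each prime p ≡ 1 (mod 4) is itself a sum of two squares; find a² by testing p − a² for a perfect square:
  5: 5 − 1² = 4 = 2² ⇒ 5 = 1² + 2².
  17: 17 − 1² = 16 = 4² ⇒ 17 = 1² + 4².
  53: 53 − 1² = 52, 53 − 2² = 49 = 7² ⇒ 53 = 2² + 7².
  Combine using the Brahmagupta–Fibonacci identity (a² + b²)(c² + d²) = (ac − bd)² + (ad + bc)² = (ac + bd)² + (ad − bc)²:
  5 · 17 = 85: from (1² + 2²)(1² + 4²), take (1·1 − 2·4, 1·4 + 2·1) = (1 − 8, 4 + 2) = (-7, 6); dropping signs (only squares matter) gives (7, 6); check 7² + 6² = 49 + 36 = 85 ✓.
  85 · 53 = 4505: from (7² + 6²)(2² + 7²), take (7·2 − 6·7, 7·7 + 6·2) = (14 − 42, 49 + 12) = (-28, 61); dropping signs (only squares matter) gives (28, 61); check 28² + 61² = 784 + 3721 = 4505 ✓.
  Scale by k = 2: (2·28, 2·61) = (56, 122).
Step 4: Order so x ≤ y and verify: 56² + 122² = 3136 + 14884 = 18020 = n. ✓

n = 18020 = 56² + 122² (one valid representation with x ≤ y).


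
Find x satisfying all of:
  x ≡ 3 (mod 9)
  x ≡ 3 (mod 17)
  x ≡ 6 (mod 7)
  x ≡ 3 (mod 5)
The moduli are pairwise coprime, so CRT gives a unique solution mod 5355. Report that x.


Product of moduli M = 9 · 17 · 7 · 5 = 5355.
Merge one congruence at a time:
  Start: x ≡ 3 (mod 9).
  Combine with x ≡ 3 (mod 17); new modulus lcm = 153.
    Write x = 3 + 9·t and substitute into x ≡ 3 (mod 17): 9·t ≡ 3 − 3 = 0 (mod 17).
    The inverse of 9 mod 17 is 2 (since 9·2 = 18 = 1·17 + 1), so t ≡ 2·0 = 0 ≡ 0 (mod 17).
    Then x = 3 + 9·0 = 3, valid modulo lcm(9, 17) = 153: x ≡ 3 (mod 153).
  Combine with x ≡ 6 (mod 7); new modulus lcm = 1071.
    Write x = 3 + 153·t and substitute into x ≡ 6 (mod 7): 153·t ≡ 6 − 3 = 3 (mod 7).
    Reduce coefficients mod 7: 6·t ≡ 3 (mod 7).
    The inverse of 6 mod 7 is 6 (since 6·6 = 36 = 5·7 + 1), so t ≡ 6·3 = 18 ≡ 4 (mod 7).
    Then x = 3 + 153·4 = 615, valid modulo lcm(153, 7) = 1071: x ≡ 615 (mod 1071).
  Combine with x ≡ 3 (mod 5); new modulus lcm = 5355.
    Write x = 615 + 1071·t and substitute into x ≡ 3 (mod 5): 1071·t ≡ 3 − 615 = -612 (mod 5).
    Reduce coefficients mod 5: 1·t ≡ 3 (mod 5).
    So t ≡ 3 (mod 5).
    Then x = 615 + 1071·3 = 3828, valid modulo lcm(1071, 5) = 5355: x ≡ 3828 (mod 5355).
Verify against each original: 3828 mod 9 = 3, 3828 mod 17 = 3, 3828 mod 7 = 6, 3828 mod 5 = 3.

x ≡ 3828 (mod 5355).


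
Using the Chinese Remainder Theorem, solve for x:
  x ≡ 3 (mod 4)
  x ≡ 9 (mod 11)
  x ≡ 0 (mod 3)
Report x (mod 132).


Moduli 4, 11, 3 are pairwise coprime; by CRT there is a unique solution modulo M = 4 · 11 · 3 = 132.
Solve pairwise, accumulating the modulus:
  Start with x ≡ 3 (mod 4).
  Combine with x ≡ 9 (mod 11): since gcd(4, 11) = 1, we get a unique residue mod 44.
    Write x = 3 + 4·t and substitute into x ≡ 9 (mod 11): 4·t ≡ 9 − 3 = 6 (mod 11).
    The inverse of 4 mod 11 is 3 (since 4·3 = 12 = 1·11 + 1), so t ≡ 3·6 = 18 ≡ 7 (mod 11).
    Then x = 3 + 4·7 = 31, valid modulo lcm(4, 11) = 44: x ≡ 31 (mod 44).
  Combine with x ≡ 0 (mod 3): since gcd(44, 3) = 1, we get a unique residue mod 132.
    Write x = 31 + 44·t and substitute into x ≡ 0 (mod 3): 44·t ≡ 0 − 31 = -31 (mod 3).
    Reduce coefficients mod 3: 2·t ≡ 2 (mod 3).
    The inverse of 2 mod 3 is 2 (since 2·2 = 4 = 1·3 + 1), so t ≡ 2·2 = 4 ≡ 1 (mod 3).
    Then x = 31 + 44·1 = 75, valid modulo lcm(44, 3) = 132: x ≡ 75 (mod 132).
Verify: 75 mod 4 = 3 ✓, 75 mod 11 = 9 ✓, 75 mod 3 = 0 ✓.

x ≡ 75 (mod 132).


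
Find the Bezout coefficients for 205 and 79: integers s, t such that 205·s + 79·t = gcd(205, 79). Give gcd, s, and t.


Euclidean algorithm on (205, 79) — divide until remainder is 0:
  205 = 2 · 79 + 47
  79 = 1 · 47 + 32
  47 = 1 · 32 + 15
  32 = 2 · 15 + 2
  15 = 7 · 2 + 1
  2 = 2 · 1 + 0
gcd(205, 79) = 1.
Track Bezout coefficients alongside the remainders: start with r₀ = 205 = a·1 + b·0 (s = 1, t = 0) and r₁ = 79 = a·0 + b·1 (s = 0, t = 1); each new remainder r_{k+1} = r_{k-1} − q_k·r_k inherits s_{k+1} = s_{k-1} − q_k·s_k, t_{k+1} = t_{k-1} − q_k·t_k, so r_k = a·s_k + b·t_k at every step:
  q = 2: r = 47, s = 1 − 2·0 = 1, t = 0 − 2·1 = -2  (check: 205·1 + 79·(-2) = 47)
  q = 1: r = 32, s = 0 − 1·1 = -1, t = 1 − 1·(-2) = 3  (check: 205·(-1) + 79·3 = 32)
  q = 1: r = 15, s = 1 − 1·(-1) = 2, t = -2 − 1·3 = -5  (check: 205·2 + 79·(-5) = 15)
  q = 2: r = 2, s = -1 − 2·2 = -5, t = 3 − 2·(-5) = 13  (check: 205·(-5) + 79·13 = 2)
  q = 7: r = 1, s = 2 − 7·(-5) = 37, t = -5 − 7·13 = -96  (check: 205·37 + 79·(-96) = 1)
The row with r = 1 (the gcd) gives the Bezout coefficients s = 37, t = -96.
Result: 205 · (37) + 79 · (-96) = 1.

gcd(205, 79) = 1; s = 37, t = -96 (check: 205·37 + 79·(-96) = 1).


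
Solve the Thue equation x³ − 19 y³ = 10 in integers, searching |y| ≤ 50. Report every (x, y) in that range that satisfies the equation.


The equation is x³ - 19y³ = 10. For fixed y, x³ = 19·y³ + 10, so a solution requires the RHS to be a perfect cube.
Strategy: iterate y from -50 to 50, compute RHS = 19·y³ + 10, and check whether it is a (positive or negative) perfect cube.
Check small values of y:
  y = 0: RHS = 10 is not a perfect cube.
  y = 1: RHS = 29 is not a perfect cube.
  y = -1: RHS = -9 is not a perfect cube.
  y = 2: RHS = 162 is not a perfect cube.
  y = -2: RHS = -142 is not a perfect cube.
  y = 3: RHS = 523 is not a perfect cube.
  y = -3: RHS = -503 is not a perfect cube.
Continuing the search up to |y| = 50 finds no solutions either.
No (x, y) in the scanned range satisfies the equation.

No integer solutions with |y| ≤ 50.


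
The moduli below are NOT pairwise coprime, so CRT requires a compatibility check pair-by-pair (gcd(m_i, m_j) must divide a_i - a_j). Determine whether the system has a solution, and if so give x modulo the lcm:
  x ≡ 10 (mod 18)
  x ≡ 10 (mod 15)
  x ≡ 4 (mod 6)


Moduli 18, 15, 6 are not pairwise coprime, so CRT works modulo lcm(m_i) when all pairwise compatibility conditions hold.
Pairwise compatibility: gcd(m_i, m_j) must divide a_i - a_j for every pair.
Merge one congruence at a time:
  Start: x ≡ 10 (mod 18).
  Combine with x ≡ 10 (mod 15): gcd(18, 15) = 3; 10 - 10 = 0, which IS divisible by 3, so compatible.
    Write x = 10 + 18·t and substitute into x ≡ 10 (mod 15): 18·t ≡ 10 − 10 = 0 (mod 15).
    Divide the congruence (and modulus) by g = 3: 6·t ≡ 0 (mod 5).
    Reduce coefficients mod 5: 1·t ≡ 0 (mod 5).
    So t ≡ 0 (mod 5).
    Then x = 10 + 18·0 = 10, valid modulo lcm(18, 15) = 90: x ≡ 10 (mod 90).
  Combine with x ≡ 4 (mod 6): gcd(90, 6) = 6; 4 - 10 = -6, which IS divisible by 6, so compatible.
    Write x = 10 + 90·t and substitute into x ≡ 4 (mod 6): 90·t ≡ 4 − 10 = -6 (mod 6).
    Divide the congruence (and modulus) by g = 6: 15·t ≡ -1 (mod 1).
    Modulo 1 every t works; take t = 0.
    Then x = 10 + 90·0 = 10, valid modulo lcm(90, 6) = 90: x ≡ 10 (mod 90).
Verify: 10 mod 18 = 10, 10 mod 15 = 10, 10 mod 6 = 4.

x ≡ 10 (mod 90).


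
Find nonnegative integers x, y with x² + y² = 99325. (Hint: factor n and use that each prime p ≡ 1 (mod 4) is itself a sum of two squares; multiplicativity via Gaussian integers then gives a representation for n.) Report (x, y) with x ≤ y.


Step 1: Factor n = 99325 = 5^2 · 29 · 137.
Step 2: Check the mod-4 condition on each prime factor: 5 ≡ 1 (mod 4), exponent 2; 29 ≡ 1 (mod 4), exponent 1; 137 ≡ 1 (mod 4), exponent 1.
All primes ≡ 3 (mod 4) appear to even exponent (or don't appear), so by the two-squares theorem n IS expressible as a sum of two squares.
Step 3: Build a representation. Group n = k² · m with k = 5 and m = 29 · 137 = 3973 (a product of primes ≡ 1 (mod 4)); a representation of m scales to one of n via (k·x)² + (k·y)² = k²(x² + y²). Each prime p ≡ 1 (mod 4) is itself a sum of two squares; find a² by testing p − a² for a perfect square:
  29: 29 − 1² = 28, 29 − 2² = 25 = 5² ⇒ 29 = 2² + 5².
  137: 137 − 1² = 136, 137 − 2² = 133, 137 − 3² = 128, 137 − 4² = 121 = 11² ⇒ 137 = 4² + 11².
  Combine using the Brahmagupta–Fibonacci identity (a² + b²)(c² + d²) = (ac − bd)² + (ad + bc)² = (ac + bd)² + (ad − bc)²:
  29 · 137 = 3973: from (2² + 5²)(4² + 11²), take (2·4 − 5·11, 2·11 + 5·4) = (8 − 55, 22 + 20) = (-47, 42); dropping signs (only squares matter) gives (47, 42); check 47² + 42² = 2209 + 1764 = 3973 ✓.
  Scale by k = 5: (5·47, 5·42) = (235, 210).
Step 4: Order so x ≤ y and verify: 210² + 235² = 44100 + 55225 = 99325 = n. ✓

n = 99325 = 210² + 235² (one valid representation with x ≤ y).


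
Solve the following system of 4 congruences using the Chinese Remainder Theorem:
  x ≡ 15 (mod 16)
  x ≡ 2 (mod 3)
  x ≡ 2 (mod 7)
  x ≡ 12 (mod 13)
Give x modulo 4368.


Product of moduli M = 16 · 3 · 7 · 13 = 4368.
Merge one congruence at a time:
  Start: x ≡ 15 (mod 16).
  Combine with x ≡ 2 (mod 3); new modulus lcm = 48.
    Write x = 15 + 16·t and substitute into x ≡ 2 (mod 3): 16·t ≡ 2 − 15 = -13 (mod 3).
    Reduce coefficients mod 3: 1·t ≡ 2 (mod 3).
    So t ≡ 2 (mod 3).
    Then x = 15 + 16·2 = 47, valid modulo lcm(16, 3) = 48: x ≡ 47 (mod 48).
  Combine with x ≡ 2 (mod 7); new modulus lcm = 336.
    Write x = 47 + 48·t and substitute into x ≡ 2 (mod 7): 48·t ≡ 2 − 47 = -45 (mod 7).
    Reduce coefficients mod 7: 6·t ≡ 4 (mod 7).
    The inverse of 6 mod 7 is 6 (since 6·6 = 36 = 5·7 + 1), so t ≡ 6·4 = 24 ≡ 3 (mod 7).
    Then x = 47 + 48·3 = 191, valid modulo lcm(48, 7) = 336: x ≡ 191 (mod 336).
  Combine with x ≡ 12 (mod 13); new modulus lcm = 4368.
    Write x = 191 + 336·t and substitute into x ≡ 12 (mod 13): 336·t ≡ 12 − 191 = -179 (mod 13).
    Reduce coefficients mod 13: 11·t ≡ 3 (mod 13).
    The inverse of 11 mod 13 is 6 (since 11·6 = 66 = 5·13 + 1), so t ≡ 6·3 = 18 ≡ 5 (mod 13).
    Then x = 191 + 336·5 = 1871, valid modulo lcm(336, 13) = 4368: x ≡ 1871 (mod 4368).
Verify against each original: 1871 mod 16 = 15, 1871 mod 3 = 2, 1871 mod 7 = 2, 1871 mod 13 = 12.

x ≡ 1871 (mod 4368).


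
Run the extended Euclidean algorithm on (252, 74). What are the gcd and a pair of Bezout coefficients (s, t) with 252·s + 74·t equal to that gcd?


Euclidean algorithm on (252, 74) — divide until remainder is 0:
  252 = 3 · 74 + 30
  74 = 2 · 30 + 14
  30 = 2 · 14 + 2
  14 = 7 · 2 + 0
gcd(252, 74) = 2.
Track Bezout coefficients alongside the remainders: start with r₀ = 252 = a·1 + b·0 (s = 1, t = 0) and r₁ = 74 = a·0 + b·1 (s = 0, t = 1); each new remainder r_{k+1} = r_{k-1} − q_k·r_k inherits s_{k+1} = s_{k-1} − q_k·s_k, t_{k+1} = t_{k-1} − q_k·t_k, so r_k = a·s_k + b·t_k at every step:
  q = 3: r = 30, s = 1 − 3·0 = 1, t = 0 − 3·1 = -3  (check: 252·1 + 74·(-3) = 30)
  q = 2: r = 14, s = 0 − 2·1 = -2, t = 1 − 2·(-3) = 7  (check: 252·(-2) + 74·7 = 14)
  q = 2: r = 2, s = 1 − 2·(-2) = 5, t = -3 − 2·7 = -17  (check: 252·5 + 74·(-17) = 2)
The row with r = 2 (the gcd) gives the Bezout coefficients s = 5, t = -17.
Result: 252 · (5) + 74 · (-17) = 2.

gcd(252, 74) = 2; s = 5, t = -17 (check: 252·5 + 74·(-17) = 2).


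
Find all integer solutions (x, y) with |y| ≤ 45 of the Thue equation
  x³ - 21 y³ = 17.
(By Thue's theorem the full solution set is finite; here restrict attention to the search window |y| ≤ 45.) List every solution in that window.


The equation is x³ - 21y³ = 17. For fixed y, x³ = 21·y³ + 17, so a solution requires the RHS to be a perfect cube.
Strategy: iterate y from -45 to 45, compute RHS = 21·y³ + 17, and check whether it is a (positive or negative) perfect cube.
Check small values of y:
  y = 0: RHS = 17 is not a perfect cube.
  y = 1: RHS = 38 is not a perfect cube.
  y = -1: RHS = -4 is not a perfect cube.
  y = 2: RHS = 185 is not a perfect cube.
  y = -2: RHS = -151 is not a perfect cube.
  y = 3: RHS = 584 is not a perfect cube.
  y = -3: RHS = -550 is not a perfect cube.
Continuing the search up to |y| = 45 finds no solutions either.
No (x, y) in the scanned range satisfies the equation.

No integer solutions with |y| ≤ 45.


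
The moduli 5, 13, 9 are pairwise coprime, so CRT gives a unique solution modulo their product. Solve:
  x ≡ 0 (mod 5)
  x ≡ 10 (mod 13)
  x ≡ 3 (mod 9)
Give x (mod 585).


Moduli 5, 13, 9 are pairwise coprime; by CRT there is a unique solution modulo M = 5 · 13 · 9 = 585.
Solve pairwise, accumulating the modulus:
  Start with x ≡ 0 (mod 5).
  Combine with x ≡ 10 (mod 13): since gcd(5, 13) = 1, we get a unique residue mod 65.
    Write x = 0 + 5·t and substitute into x ≡ 10 (mod 13): 5·t ≡ 10 − 0 = 10 (mod 13).
    The inverse of 5 mod 13 is 8 (since 5·8 = 40 = 3·13 + 1), so t ≡ 8·10 = 80 ≡ 2 (mod 13).
    Then x = 0 + 5·2 = 10, valid modulo lcm(5, 13) = 65: x ≡ 10 (mod 65).
  Combine with x ≡ 3 (mod 9): since gcd(65, 9) = 1, we get a unique residue mod 585.
    Write x = 10 + 65·t and substitute into x ≡ 3 (mod 9): 65·t ≡ 3 − 10 = -7 (mod 9).
    Reduce coefficients mod 9: 2·t ≡ 2 (mod 9).
    The inverse of 2 mod 9 is 5 (since 2·5 = 10 = 1·9 + 1), so t ≡ 5·2 = 10 ≡ 1 (mod 9).
    Then x = 10 + 65·1 = 75, valid modulo lcm(65, 9) = 585: x ≡ 75 (mod 585).
Verify: 75 mod 5 = 0 ✓, 75 mod 13 = 10 ✓, 75 mod 9 = 3 ✓.

x ≡ 75 (mod 585).


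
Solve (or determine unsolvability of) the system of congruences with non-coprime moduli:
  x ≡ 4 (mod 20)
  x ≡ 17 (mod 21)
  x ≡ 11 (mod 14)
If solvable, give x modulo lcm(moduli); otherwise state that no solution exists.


Moduli 20, 21, 14 are not pairwise coprime, so CRT works modulo lcm(m_i) when all pairwise compatibility conditions hold.
Pairwise compatibility: gcd(m_i, m_j) must divide a_i - a_j for every pair.
Merge one congruence at a time:
  Start: x ≡ 4 (mod 20).
  Combine with x ≡ 17 (mod 21): gcd(20, 21) = 1; 17 - 4 = 13, which IS divisible by 1, so compatible.
    Write x = 4 + 20·t and substitute into x ≡ 17 (mod 21): 20·t ≡ 17 − 4 = 13 (mod 21).
    The inverse of 20 mod 21 is 20 (since 20·20 = 400 = 19·21 + 1), so t ≡ 20·13 = 260 ≡ 8 (mod 21).
    Then x = 4 + 20·8 = 164, valid modulo lcm(20, 21) = 420: x ≡ 164 (mod 420).
  Combine with x ≡ 11 (mod 14): gcd(420, 14) = 14, and 11 - 164 = -153 is NOT divisible by 14.
    ⇒ system is inconsistent (no integer solution).

No solution (the system is inconsistent).


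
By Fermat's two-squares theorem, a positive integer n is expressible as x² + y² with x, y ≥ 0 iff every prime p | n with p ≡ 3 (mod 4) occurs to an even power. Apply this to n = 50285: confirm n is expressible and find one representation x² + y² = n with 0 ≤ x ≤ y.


Step 1: Factor n = 50285 = 5 · 89 · 113.
Step 2: Check the mod-4 condition on each prime factor: 5 ≡ 1 (mod 4), exponent 1; 89 ≡ 1 (mod 4), exponent 1; 113 ≡ 1 (mod 4), exponent 1.
All primes ≡ 3 (mod 4) appear to even exponent (or don't appear), so by the two-squares theorem n IS expressible as a sum of two squares.
Step 3: Build a representation. Here n = 5 · 89 · 113 is a product of primes ≡ 1 (mod 4). Each prime p ≡ 1 (mod 4) is itself a sum of two squares; find a² by testing p − a² for a perfect square:
  5: 5 − 1² = 4 = 2² ⇒ 5 = 1² + 2².
  89: 89 − 1² = 88, 89 − 2² = 85, 89 − 3² = 80, 89 − 4² = 73, 89 − 5² = 64 = 8² ⇒ 89 = 5² + 8².
  113: 113 − 1² = 112, 113 − 2² = 109, 113 − 3² = 104, 113 − 4² = 97, 113 − 5² = 88, 113 − 6² = 77, 113 − 7² = 64 = 8² ⇒ 113 = 7² + 8².
  Combine using the Brahmagupta–Fibonacci identity (a² + b²)(c² + d²) = (ac − bd)² + (ad + bc)² = (ac + bd)² + (ad − bc)²:
  5 · 89 = 445: from (1² + 2²)(5² + 8²), take (1·5 − 2·8, 1·8 + 2·5) = (5 − 16, 8 + 10) = (-11, 18); dropping signs (only squares matter) gives (11, 18); check 11² + 18² = 121 + 324 = 445 ✓.
  445 · 113 = 50285: from (11² + 18²)(7² + 8²), take (11·7 − 18·8, 11·8 + 18·7) = (77 − 144, 88 + 126) = (-67, 214); dropping signs (only squares matter) gives (67, 214); check 67² + 214² = 4489 + 45796 = 50285 ✓.
Step 4: Order so x ≤ y and verify: 67² + 214² = 4489 + 45796 = 50285 = n. ✓

n = 50285 = 67² + 214² (one valid representation with x ≤ y).


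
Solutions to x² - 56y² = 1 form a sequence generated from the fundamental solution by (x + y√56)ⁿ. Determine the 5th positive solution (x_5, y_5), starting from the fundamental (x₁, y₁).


Step 1: Find the fundamental solution (x₁, y₁) of x² - 56y² = 1.
  Expand √56 as a continued fraction. a₀ = ⌊√56⌋ = 7; iterate m_{k+1} = d_k·a_k − m_k, d_{k+1} = (56 − m_{k+1}²)/d_k, a_{k+1} = ⌊(a₀ + m_{k+1})/d_{k+1}⌋ (starting m₀ = 0, d₀ = 1), with convergents p_k = a_k·p_{k-1} + p_{k-2}, q_k = a_k·q_{k-1} + q_{k-2} (p₋₁ = 1, q₋₁ = 0):
  k = 0: a₀ = 7; p₀/q₀ = 7/1; p₀² − 56·q₀² = 49 − 56 = -7.
  k = 1: m = 7, d = 7, a = ⌊(7 + 7)/7⌋ = 2; p/q = (2·7 + 1)/(2·1 + 0) = 15/2; p² − 56·q² = 225 − 224 = 1.
  The first convergent with p² − 56·q² = 1 gives the fundamental solution (x₁, y₁) = (15, 2).
Step 2: Apply the recurrence (x_{n+1}, y_{n+1}) = (x₁x_n + 56y₁y_n, x₁y_n + y₁x_n) repeatedly.
  From (x_1, y_1) = (15, 2): x_2 = 15·15 + 56·2·2 = 449; y_2 = 15·2 + 2·15 = 60.
  From (x_2, y_2) = (449, 60): x_3 = 15·449 + 56·2·60 = 13455; y_3 = 15·60 + 2·449 = 1798.
  From (x_3, y_3) = (13455, 1798): x_4 = 15·13455 + 56·2·1798 = 403201; y_4 = 15·1798 + 2·13455 = 53880.
  From (x_4, y_4) = (403201, 53880): x_5 = 15·403201 + 56·2·53880 = 12082575; y_5 = 15·53880 + 2·403201 = 1614602.
Step 3: Verify x_5² - 56·y_5² = 145988618630625 - 145988618630624 = 1 (should be 1). ✓

(x_1, y_1) = (15, 2); (x_5, y_5) = (12082575, 1614602).


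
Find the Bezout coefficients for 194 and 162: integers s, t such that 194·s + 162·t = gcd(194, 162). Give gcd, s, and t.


Euclidean algorithm on (194, 162) — divide until remainder is 0:
  194 = 1 · 162 + 32
  162 = 5 · 32 + 2
  32 = 16 · 2 + 0
gcd(194, 162) = 2.
Track Bezout coefficients alongside the remainders: start with r₀ = 194 = a·1 + b·0 (s = 1, t = 0) and r₁ = 162 = a·0 + b·1 (s = 0, t = 1); each new remainder r_{k+1} = r_{k-1} − q_k·r_k inherits s_{k+1} = s_{k-1} − q_k·s_k, t_{k+1} = t_{k-1} − q_k·t_k, so r_k = a·s_k + b·t_k at every step:
  q = 1: r = 32, s = 1 − 1·0 = 1, t = 0 − 1·1 = -1  (check: 194·1 + 162·(-1) = 32)
  q = 5: r = 2, s = 0 − 5·1 = -5, t = 1 − 5·(-1) = 6  (check: 194·(-5) + 162·6 = 2)
The row with r = 2 (the gcd) gives the Bezout coefficients s = -5, t = 6.
Result: 194 · (-5) + 162 · (6) = 2.

gcd(194, 162) = 2; s = -5, t = 6 (check: 194·(-5) + 162·6 = 2).


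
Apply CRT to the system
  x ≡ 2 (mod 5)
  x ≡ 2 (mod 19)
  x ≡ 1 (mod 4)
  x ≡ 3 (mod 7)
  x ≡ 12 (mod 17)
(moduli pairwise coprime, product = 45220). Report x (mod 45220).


Product of moduli M = 5 · 19 · 4 · 7 · 17 = 45220.
Merge one congruence at a time:
  Start: x ≡ 2 (mod 5).
  Combine with x ≡ 2 (mod 19); new modulus lcm = 95.
    Write x = 2 + 5·t and substitute into x ≡ 2 (mod 19): 5·t ≡ 2 − 2 = 0 (mod 19).
    The inverse of 5 mod 19 is 4 (since 5·4 = 20 = 1·19 + 1), so t ≡ 4·0 = 0 ≡ 0 (mod 19).
    Then x = 2 + 5·0 = 2, valid modulo lcm(5, 19) = 95: x ≡ 2 (mod 95).
  Combine with x ≡ 1 (mod 4); new modulus lcm = 380.
    Write x = 2 + 95·t and substitute into x ≡ 1 (mod 4): 95·t ≡ 1 − 2 = -1 (mod 4).
    Reduce coefficients mod 4: 3·t ≡ 3 (mod 4).
    The inverse of 3 mod 4 is 3 (since 3·3 = 9 = 2·4 + 1), so t ≡ 3·3 = 9 ≡ 1 (mod 4).
    Then x = 2 + 95·1 = 97, valid modulo lcm(95, 4) = 380: x ≡ 97 (mod 380).
  Combine with x ≡ 3 (mod 7); new modulus lcm = 2660.
    Write x = 97 + 380·t and substitute into x ≡ 3 (mod 7): 380·t ≡ 3 − 97 = -94 (mod 7).
    Reduce coefficients mod 7: 2·t ≡ 4 (mod 7).
    The inverse of 2 mod 7 is 4 (since 2·4 = 8 = 1·7 + 1), so t ≡ 4·4 = 16 ≡ 2 (mod 7).
    Then x = 97 + 380·2 = 857, valid modulo lcm(380, 7) = 2660: x ≡ 857 (mod 2660).
  Combine with x ≡ 12 (mod 17); new modulus lcm = 45220.
    Write x = 857 + 2660·t and substitute into x ≡ 12 (mod 17): 2660·t ≡ 12 − 857 = -845 (mod 17).
    Reduce coefficients mod 17: 8·t ≡ 5 (mod 17).
    The inverse of 8 mod 17 is 15 (since 8·15 = 120 = 7·17 + 1), so t ≡ 15·5 = 75 ≡ 7 (mod 17).
    Then x = 857 + 2660·7 = 19477, valid modulo lcm(2660, 17) = 45220: x ≡ 19477 (mod 45220).
Verify against each original: 19477 mod 5 = 2, 19477 mod 19 = 2, 19477 mod 4 = 1, 19477 mod 7 = 3, 19477 mod 17 = 12.

x ≡ 19477 (mod 45220).


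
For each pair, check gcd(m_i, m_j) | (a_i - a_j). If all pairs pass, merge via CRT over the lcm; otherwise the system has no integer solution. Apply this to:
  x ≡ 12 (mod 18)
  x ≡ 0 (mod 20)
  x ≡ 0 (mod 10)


Moduli 18, 20, 10 are not pairwise coprime, so CRT works modulo lcm(m_i) when all pairwise compatibility conditions hold.
Pairwise compatibility: gcd(m_i, m_j) must divide a_i - a_j for every pair.
Merge one congruence at a time:
  Start: x ≡ 12 (mod 18).
  Combine with x ≡ 0 (mod 20): gcd(18, 20) = 2; 0 - 12 = -12, which IS divisible by 2, so compatible.
    Write x = 12 + 18·t and substitute into x ≡ 0 (mod 20): 18·t ≡ 0 − 12 = -12 (mod 20).
    Divide the congruence (and modulus) by g = 2: 9·t ≡ -6 (mod 10).
    Reduce coefficients mod 10: 9·t ≡ 4 (mod 10).
    The inverse of 9 mod 10 is 9 (since 9·9 = 81 = 8·10 + 1), so t ≡ 9·4 = 36 ≡ 6 (mod 10).
    Then x = 12 + 18·6 = 120, valid modulo lcm(18, 20) = 180: x ≡ 120 (mod 180).
  Combine with x ≡ 0 (mod 10): gcd(180, 10) = 10; 0 - 120 = -120, which IS divisible by 10, so compatible.
    Write x = 120 + 180·t and substitute into x ≡ 0 (mod 10): 180·t ≡ 0 − 120 = -120 (mod 10).
    Divide the congruence (and modulus) by g = 10: 18·t ≡ -12 (mod 1).
    Modulo 1 every t works; take t = 0.
    Then x = 120 + 180·0 = 120, valid modulo lcm(180, 10) = 180: x ≡ 120 (mod 180).
Verify: 120 mod 18 = 12, 120 mod 20 = 0, 120 mod 10 = 0.

x ≡ 120 (mod 180).


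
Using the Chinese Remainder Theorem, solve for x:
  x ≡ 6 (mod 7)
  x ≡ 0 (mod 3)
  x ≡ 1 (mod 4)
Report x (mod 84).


Moduli 7, 3, 4 are pairwise coprime; by CRT there is a unique solution modulo M = 7 · 3 · 4 = 84.
Solve pairwise, accumulating the modulus:
  Start with x ≡ 6 (mod 7).
  Combine with x ≡ 0 (mod 3): since gcd(7, 3) = 1, we get a unique residue mod 21.
    Write x = 6 + 7·t and substitute into x ≡ 0 (mod 3): 7·t ≡ 0 − 6 = -6 (mod 3).
    Reduce coefficients mod 3: 1·t ≡ 0 (mod 3).
    So t ≡ 0 (mod 3).
    Then x = 6 + 7·0 = 6, valid modulo lcm(7, 3) = 21: x ≡ 6 (mod 21).
  Combine with x ≡ 1 (mod 4): since gcd(21, 4) = 1, we get a unique residue mod 84.
    Write x = 6 + 21·t and substitute into x ≡ 1 (mod 4): 21·t ≡ 1 − 6 = -5 (mod 4).
    Reduce coefficients mod 4: 1·t ≡ 3 (mod 4).
    So t ≡ 3 (mod 4).
    Then x = 6 + 21·3 = 69, valid modulo lcm(21, 4) = 84: x ≡ 69 (mod 84).
Verify: 69 mod 7 = 6 ✓, 69 mod 3 = 0 ✓, 69 mod 4 = 1 ✓.

x ≡ 69 (mod 84).


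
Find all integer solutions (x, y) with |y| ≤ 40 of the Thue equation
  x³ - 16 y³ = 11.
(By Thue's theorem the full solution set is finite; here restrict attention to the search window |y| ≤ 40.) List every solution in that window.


The equation is x³ - 16y³ = 11. For fixed y, x³ = 16·y³ + 11, so a solution requires the RHS to be a perfect cube.
Strategy: iterate y from -40 to 40, compute RHS = 16·y³ + 11, and check whether it is a (positive or negative) perfect cube.
Check small values of y:
  y = 0: RHS = 11 is not a perfect cube.
  y = 1: RHS = 27 = (3)³ ⇒ x = 3 works.
  y = -1: RHS = -5 is not a perfect cube.
  y = 2: RHS = 139 is not a perfect cube.
  y = -2: RHS = -117 is not a perfect cube.
  y = 3: RHS = 443 is not a perfect cube.
  y = -3: RHS = -421 is not a perfect cube.
Continuing the search up to |y| = 40 finds no further solutions beyond those listed.
Collected solutions: (3, 1).

Solutions (with |y| ≤ 40): (3, 1).


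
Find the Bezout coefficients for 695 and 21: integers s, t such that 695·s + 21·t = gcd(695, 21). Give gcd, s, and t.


Euclidean algorithm on (695, 21) — divide until remainder is 0:
  695 = 33 · 21 + 2
  21 = 10 · 2 + 1
  2 = 2 · 1 + 0
gcd(695, 21) = 1.
Track Bezout coefficients alongside the remainders: start with r₀ = 695 = a·1 + b·0 (s = 1, t = 0) and r₁ = 21 = a·0 + b·1 (s = 0, t = 1); each new remainder r_{k+1} = r_{k-1} − q_k·r_k inherits s_{k+1} = s_{k-1} − q_k·s_k, t_{k+1} = t_{k-1} − q_k·t_k, so r_k = a·s_k + b·t_k at every step:
  q = 33: r = 2, s = 1 − 33·0 = 1, t = 0 − 33·1 = -33  (check: 695·1 + 21·(-33) = 2)
  q = 10: r = 1, s = 0 − 10·1 = -10, t = 1 − 10·(-33) = 331  (check: 695·(-10) + 21·331 = 1)
The row with r = 1 (the gcd) gives the Bezout coefficients s = -10, t = 331.
Result: 695 · (-10) + 21 · (331) = 1.

gcd(695, 21) = 1; s = -10, t = 331 (check: 695·(-10) + 21·331 = 1).


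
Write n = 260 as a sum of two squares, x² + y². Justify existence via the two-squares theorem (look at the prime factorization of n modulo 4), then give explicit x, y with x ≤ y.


Step 1: Factor n = 260 = 2^2 · 5 · 13.
Step 2: Check the mod-4 condition on each prime factor: 2 = 2 (special); 5 ≡ 1 (mod 4), exponent 1; 13 ≡ 1 (mod 4), exponent 1.
All primes ≡ 3 (mod 4) appear to even exponent (or don't appear), so by the two-squares theorem n IS expressible as a sum of two squares.
Step 3: Build a representation. Group n = k² · m with k = 2 and m = 5 · 13 = 65 (a product of primes ≡ 1 (mod 4)); a representation of m scales to one of n via (k·x)² + (k·y)² = k²(x² + y²). Each prime p ≡ 1 (mod 4) is itself a sum of two squares; find a² by testing p − a² for a perfect square:
  5: 5 − 1² = 4 = 2² ⇒ 5 = 1² + 2².
  13: 13 − 1² = 12, 13 − 2² = 9 = 3² ⇒ 13 = 2² + 3².
  Combine using the Brahmagupta–Fibonacci identity (a² + b²)(c² + d²) = (ac − bd)² + (ad + bc)² = (ac + bd)² + (ad − bc)²:
  5 · 13 = 65: from (1² + 2²)(2² + 3²), take (1·2 − 2·3, 1·3 + 2·2) = (2 − 6, 3 + 4) = (-4, 7); dropping signs (only squares matter) gives (4, 7); check 4² + 7² = 16 + 49 = 65 ✓.
  Scale by k = 2: (2·4, 2·7) = (8, 14).
Step 4: Order so x ≤ y and verify: 8² + 14² = 64 + 196 = 260 = n. ✓

n = 260 = 8² + 14² (one valid representation with x ≤ y).


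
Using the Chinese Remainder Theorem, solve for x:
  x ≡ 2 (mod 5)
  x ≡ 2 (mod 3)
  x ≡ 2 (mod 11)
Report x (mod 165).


Moduli 5, 3, 11 are pairwise coprime; by CRT there is a unique solution modulo M = 5 · 3 · 11 = 165.
Solve pairwise, accumulating the modulus:
  Start with x ≡ 2 (mod 5).
  Combine with x ≡ 2 (mod 3): since gcd(5, 3) = 1, we get a unique residue mod 15.
    Write x = 2 + 5·t and substitute into x ≡ 2 (mod 3): 5·t ≡ 2 − 2 = 0 (mod 3).
    Reduce coefficients mod 3: 2·t ≡ 0 (mod 3).
    The inverse of 2 mod 3 is 2 (since 2·2 = 4 = 1·3 + 1), so t ≡ 2·0 = 0 ≡ 0 (mod 3).
    Then x = 2 + 5·0 = 2, valid modulo lcm(5, 3) = 15: x ≡ 2 (mod 15).
  Combine with x ≡ 2 (mod 11): since gcd(15, 11) = 1, we get a unique residue mod 165.
    Write x = 2 + 15·t and substitute into x ≡ 2 (mod 11): 15·t ≡ 2 − 2 = 0 (mod 11).
    Reduce coefficients mod 11: 4·t ≡ 0 (mod 11).
    The inverse of 4 mod 11 is 3 (since 4·3 = 12 = 1·11 + 1), so t ≡ 3·0 = 0 ≡ 0 (mod 11).
    Then x = 2 + 15·0 = 2, valid modulo lcm(15, 11) = 165: x ≡ 2 (mod 165).
Verify: 2 mod 5 = 2 ✓, 2 mod 3 = 2 ✓, 2 mod 11 = 2 ✓.

x ≡ 2 (mod 165).


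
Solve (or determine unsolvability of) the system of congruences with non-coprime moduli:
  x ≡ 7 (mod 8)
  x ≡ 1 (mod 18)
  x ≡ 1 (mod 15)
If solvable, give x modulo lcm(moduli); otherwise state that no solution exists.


Moduli 8, 18, 15 are not pairwise coprime, so CRT works modulo lcm(m_i) when all pairwise compatibility conditions hold.
Pairwise compatibility: gcd(m_i, m_j) must divide a_i - a_j for every pair.
Merge one congruence at a time:
  Start: x ≡ 7 (mod 8).
  Combine with x ≡ 1 (mod 18): gcd(8, 18) = 2; 1 - 7 = -6, which IS divisible by 2, so compatible.
    Write x = 7 + 8·t and substitute into x ≡ 1 (mod 18): 8·t ≡ 1 − 7 = -6 (mod 18).
    Divide the congruence (and modulus) by g = 2: 4·t ≡ -3 (mod 9).
    Reduce coefficients mod 9: 4·t ≡ 6 (mod 9).
    The inverse of 4 mod 9 is 7 (since 4·7 = 28 = 3·9 + 1), so t ≡ 7·6 = 42 ≡ 6 (mod 9).
    Then x = 7 + 8·6 = 55, valid modulo lcm(8, 18) = 72: x ≡ 55 (mod 72).
  Combine with x ≡ 1 (mod 15): gcd(72, 15) = 3; 1 - 55 = -54, which IS divisible by 3, so compatible.
    Write x = 55 + 72·t and substitute into x ≡ 1 (mod 15): 72·t ≡ 1 − 55 = -54 (mod 15).
    Divide the congruence (and modulus) by g = 3: 24·t ≡ -18 (mod 5).
    Reduce coefficients mod 5: 4·t ≡ 2 (mod 5).
    The inverse of 4 mod 5 is 4 (since 4·4 = 16 = 3·5 + 1), so t ≡ 4·2 = 8 ≡ 3 (mod 5).
    Then x = 55 + 72·3 = 271, valid modulo lcm(72, 15) = 360: x ≡ 271 (mod 360).
Verify: 271 mod 8 = 7, 271 mod 18 = 1, 271 mod 15 = 1.

x ≡ 271 (mod 360).


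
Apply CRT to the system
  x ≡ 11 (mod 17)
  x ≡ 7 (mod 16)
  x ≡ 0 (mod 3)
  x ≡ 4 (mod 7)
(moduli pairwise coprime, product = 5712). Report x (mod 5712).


Product of moduli M = 17 · 16 · 3 · 7 = 5712.
Merge one congruence at a time:
  Start: x ≡ 11 (mod 17).
  Combine with x ≡ 7 (mod 16); new modulus lcm = 272.
    Write x = 11 + 17·t and substitute into x ≡ 7 (mod 16): 17·t ≡ 7 − 11 = -4 (mod 16).
    Reduce coefficients mod 16: 1·t ≡ 12 (mod 16).
    So t ≡ 12 (mod 16).
    Then x = 11 + 17·12 = 215, valid modulo lcm(17, 16) = 272: x ≡ 215 (mod 272).
  Combine with x ≡ 0 (mod 3); new modulus lcm = 816.
    Write x = 215 + 272·t and substitute into x ≡ 0 (mod 3): 272·t ≡ 0 − 215 = -215 (mod 3).
    Reduce coefficients mod 3: 2·t ≡ 1 (mod 3).
    The inverse of 2 mod 3 is 2 (since 2·2 = 4 = 1·3 + 1), so t ≡ 2·1 = 2 ≡ 2 (mod 3).
    Then x = 215 + 272·2 = 759, valid modulo lcm(272, 3) = 816: x ≡ 759 (mod 816).
  Combine with x ≡ 4 (mod 7); new modulus lcm = 5712.
    Write x = 759 + 816·t and substitute into x ≡ 4 (mod 7): 816·t ≡ 4 − 759 = -755 (mod 7).
    Reduce coefficients mod 7: 4·t ≡ 1 (mod 7).
    The inverse of 4 mod 7 is 2 (since 4·2 = 8 = 1·7 + 1), so t ≡ 2·1 = 2 ≡ 2 (mod 7).
    Then x = 759 + 816·2 = 2391, valid modulo lcm(816, 7) = 5712: x ≡ 2391 (mod 5712).
Verify against each original: 2391 mod 17 = 11, 2391 mod 16 = 7, 2391 mod 3 = 0, 2391 mod 7 = 4.

x ≡ 2391 (mod 5712).


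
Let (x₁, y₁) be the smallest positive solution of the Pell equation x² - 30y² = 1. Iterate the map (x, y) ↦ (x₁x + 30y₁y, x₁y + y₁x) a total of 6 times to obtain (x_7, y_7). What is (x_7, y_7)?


Step 1: Find the fundamental solution (x₁, y₁) of x² - 30y² = 1.
  Expand √30 as a continued fraction. a₀ = ⌊√30⌋ = 5; iterate m_{k+1} = d_k·a_k − m_k, d_{k+1} = (30 − m_{k+1}²)/d_k, a_{k+1} = ⌊(a₀ + m_{k+1})/d_{k+1}⌋ (starting m₀ = 0, d₀ = 1), with convergents p_k = a_k·p_{k-1} + p_{k-2}, q_k = a_k·q_{k-1} + q_{k-2} (p₋₁ = 1, q₋₁ = 0):
  k = 0: a₀ = 5; p₀/q₀ = 5/1; p₀² − 30·q₀² = 25 − 30 = -5.
  k = 1: m = 5, d = 5, a = ⌊(5 + 5)/5⌋ = 2; p/q = (2·5 + 1)/(2·1 + 0) = 11/2; p² − 30·q² = 121 − 120 = 1.
  The first convergent with p² − 30·q² = 1 gives the fundamental solution (x₁, y₁) = (11, 2).
Step 2: Apply the recurrence (x_{n+1}, y_{n+1}) = (x₁x_n + 30y₁y_n, x₁y_n + y₁x_n) repeatedly.
  From (x_1, y_1) = (11, 2): x_2 = 11·11 + 30·2·2 = 241; y_2 = 11·2 + 2·11 = 44.
  From (x_2, y_2) = (241, 44): x_3 = 11·241 + 30·2·44 = 5291; y_3 = 11·44 + 2·241 = 966.
  From (x_3, y_3) = (5291, 966): x_4 = 11·5291 + 30·2·966 = 116161; y_4 = 11·966 + 2·5291 = 21208.
  From (x_4, y_4) = (116161, 21208): x_5 = 11·116161 + 30·2·21208 = 2550251; y_5 = 11·21208 + 2·116161 = 465610.
  From (x_5, y_5) = (2550251, 465610): x_6 = 11·2550251 + 30·2·465610 = 55989361; y_6 = 11·465610 + 2·2550251 = 10222212.
  From (x_6, y_6) = (55989361, 10222212): x_7 = 11·55989361 + 30·2·10222212 = 1229215691; y_7 = 11·10222212 + 2·55989361 = 224423054.
Step 3: Verify x_7² - 30·y_7² = 1510971215000607481 - 1510971215000607480 = 1 (should be 1). ✓

(x_1, y_1) = (11, 2); (x_7, y_7) = (1229215691, 224423054).


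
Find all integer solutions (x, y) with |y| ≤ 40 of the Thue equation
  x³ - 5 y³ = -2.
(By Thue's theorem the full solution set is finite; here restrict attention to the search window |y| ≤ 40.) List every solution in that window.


The equation is x³ - 5y³ = -2. For fixed y, x³ = 5·y³ − 2, so a solution requires the RHS to be a perfect cube.
Strategy: iterate y from -40 to 40, compute RHS = 5·y³ − 2, and check whether it is a (positive or negative) perfect cube.
Check small values of y:
  y = 0: RHS = -2 is not a perfect cube.
  y = 1: RHS = 3 is not a perfect cube.
  y = -1: RHS = -7 is not a perfect cube.
  y = 2: RHS = 38 is not a perfect cube.
  y = -2: RHS = -42 is not a perfect cube.
  y = 3: RHS = 133 is not a perfect cube.
  y = -3: RHS = -137 is not a perfect cube.
Continuing the search up to |y| = 40 finds no solutions either.
No (x, y) in the scanned range satisfies the equation.

No integer solutions with |y| ≤ 40.


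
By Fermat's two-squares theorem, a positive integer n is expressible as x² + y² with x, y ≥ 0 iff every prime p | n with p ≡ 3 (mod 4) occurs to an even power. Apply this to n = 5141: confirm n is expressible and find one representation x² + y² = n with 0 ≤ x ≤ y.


Step 1: Factor n = 5141 = 53 · 97.
Step 2: Check the mod-4 condition on each prime factor: 53 ≡ 1 (mod 4), exponent 1; 97 ≡ 1 (mod 4), exponent 1.
All primes ≡ 3 (mod 4) appear to even exponent (or don't appear), so by the two-squares theorem n IS expressible as a sum of two squares.
Step 3: Build a representation. Here n = 53 · 97 is a product of primes ≡ 1 (mod 4). Each prime p ≡ 1 (mod 4) is itself a sum of two squares; find a² by testing p − a² for a perfect square:
  53: 53 − 1² = 52, 53 − 2² = 49 = 7² ⇒ 53 = 2² + 7².
  97: 97 − 1² = 96, 97 − 2² = 93, 97 − 3² = 88, 97 − 4² = 81 = 9² ⇒ 97 = 4² + 9².
  Combine using the Brahmagupta–Fibonacci identity (a² + b²)(c² + d²) = (ac − bd)² + (ad + bc)² = (ac + bd)² + (ad − bc)²:
  53 · 97 = 5141: from (2² + 7²)(4² + 9²), take (2·4 − 7·9, 2·9 + 7·4) = (8 − 63, 18 + 28) = (-55, 46); dropping signs (only squares matter) gives (55, 46); check 55² + 46² = 3025 + 2116 = 5141 ✓.
Step 4: Order so x ≤ y and verify: 46² + 55² = 2116 + 3025 = 5141 = n. ✓

n = 5141 = 46² + 55² (one valid representation with x ≤ y).


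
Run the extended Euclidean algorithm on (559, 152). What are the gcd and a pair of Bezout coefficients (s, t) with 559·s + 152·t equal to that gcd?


Euclidean algorithm on (559, 152) — divide until remainder is 0:
  559 = 3 · 152 + 103
  152 = 1 · 103 + 49
  103 = 2 · 49 + 5
  49 = 9 · 5 + 4
  5 = 1 · 4 + 1
  4 = 4 · 1 + 0
gcd(559, 152) = 1.
Track Bezout coefficients alongside the remainders: start with r₀ = 559 = a·1 + b·0 (s = 1, t = 0) and r₁ = 152 = a·0 + b·1 (s = 0, t = 1); each new remainder r_{k+1} = r_{k-1} − q_k·r_k inherits s_{k+1} = s_{k-1} − q_k·s_k, t_{k+1} = t_{k-1} − q_k·t_k, so r_k = a·s_k + b·t_k at every step:
  q = 3: r = 103, s = 1 − 3·0 = 1, t = 0 − 3·1 = -3  (check: 559·1 + 152·(-3) = 103)
  q = 1: r = 49, s = 0 − 1·1 = -1, t = 1 − 1·(-3) = 4  (check: 559·(-1) + 152·4 = 49)
  q = 2: r = 5, s = 1 − 2·(-1) = 3, t = -3 − 2·4 = -11  (check: 559·3 + 152·(-11) = 5)
  q = 9: r = 4, s = -1 − 9·3 = -28, t = 4 − 9·(-11) = 103  (check: 559·(-28) + 152·103 = 4)
  q = 1: r = 1, s = 3 − 1·(-28) = 31, t = -11 − 1·103 = -114  (check: 559·31 + 152·(-114) = 1)
The row with r = 1 (the gcd) gives the Bezout coefficients s = 31, t = -114.
Result: 559 · (31) + 152 · (-114) = 1.

gcd(559, 152) = 1; s = 31, t = -114 (check: 559·31 + 152·(-114) = 1).
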